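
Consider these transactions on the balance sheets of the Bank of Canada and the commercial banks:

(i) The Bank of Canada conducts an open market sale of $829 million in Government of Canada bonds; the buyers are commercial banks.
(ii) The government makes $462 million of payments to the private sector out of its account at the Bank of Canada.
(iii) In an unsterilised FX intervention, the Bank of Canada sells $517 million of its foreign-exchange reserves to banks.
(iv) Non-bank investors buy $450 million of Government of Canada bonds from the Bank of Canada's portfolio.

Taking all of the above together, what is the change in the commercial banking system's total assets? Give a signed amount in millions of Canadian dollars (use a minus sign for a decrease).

+$12 million

OMO sale (to banks) $829 million: just an asset swap on bank balance sheets → 0.
Government spending $462 million: bank balance sheets expand → +$462M.
FX sale $517 million: just an asset swap on bank balance sheets → 0.
Asset sale (to non-banks) $450 million: bank balance sheets shrink → −$450M.
Net: 0 + 462 + 0 − 450 = +$12 million.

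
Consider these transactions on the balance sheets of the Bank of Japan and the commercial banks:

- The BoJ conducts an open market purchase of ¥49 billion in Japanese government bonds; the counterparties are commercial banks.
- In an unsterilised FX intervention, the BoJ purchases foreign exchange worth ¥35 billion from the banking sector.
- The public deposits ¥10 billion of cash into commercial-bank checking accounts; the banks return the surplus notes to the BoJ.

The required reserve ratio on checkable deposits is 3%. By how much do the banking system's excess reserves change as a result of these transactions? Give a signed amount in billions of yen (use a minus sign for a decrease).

OMO purchase (from banks) ¥49 billion: reserves +¥49B, deposits 0.
FX purchase ¥35 billion: reserves +¥35B, deposits 0.
Currency deposit ¥10 billion: reserves +¥10B, deposits +¥10B.
Totals: Δreserves = +¥94B, Δdeposits = +¥10B.
Δrequired reserves = 3% × +¥10B = +¥0.3B.
Δexcess reserves = Δreserves − Δrequired = +¥94B − (+¥0.3B) = +¥93.7 billion.

+¥93.7 billion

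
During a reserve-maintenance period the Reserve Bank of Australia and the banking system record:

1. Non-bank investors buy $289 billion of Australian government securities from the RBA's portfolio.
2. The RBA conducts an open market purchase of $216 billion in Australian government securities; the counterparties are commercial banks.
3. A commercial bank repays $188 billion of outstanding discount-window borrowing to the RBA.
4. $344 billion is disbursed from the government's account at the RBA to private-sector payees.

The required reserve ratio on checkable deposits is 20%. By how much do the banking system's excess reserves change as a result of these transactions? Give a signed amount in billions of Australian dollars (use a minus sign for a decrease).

Asset sale (to non-banks) $289 billion: reserves −$289B, deposits −$289B.
OMO purchase (from banks) $216 billion: reserves +$216B, deposits 0.
Discount-window repayment $188 billion: reserves −$188B, deposits 0.
Government spending $344 billion: reserves +$344B, deposits +$344B.
Totals: Δreserves = +$83B, Δdeposits = +$55B.
Δrequired reserves = 20% × +$55B = +$11B.
Δexcess reserves = Δreserves − Δrequired = +$83B − (+$11B) = +$72 billion.

+$72 billion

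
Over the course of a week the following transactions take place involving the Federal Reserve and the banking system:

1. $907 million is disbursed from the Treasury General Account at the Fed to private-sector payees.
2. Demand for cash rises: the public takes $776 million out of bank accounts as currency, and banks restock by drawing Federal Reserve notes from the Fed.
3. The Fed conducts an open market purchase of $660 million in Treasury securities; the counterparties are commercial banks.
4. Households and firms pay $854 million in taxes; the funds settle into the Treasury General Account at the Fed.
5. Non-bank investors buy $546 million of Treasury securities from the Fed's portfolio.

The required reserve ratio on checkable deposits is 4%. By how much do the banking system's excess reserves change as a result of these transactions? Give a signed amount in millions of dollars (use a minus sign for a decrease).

-$558.24 million

Government spending $907 million: reserves +$907M, deposits +$907M.
Currency withdrawal $776 million: reserves −$776M, deposits −$776M.
OMO purchase (from banks) $660 million: reserves +$660M, deposits 0.
Government account inflow $854 million: reserves −$854M, deposits −$854M.
Asset sale (to non-banks) $546 million: reserves −$546M, deposits −$546M.
Totals: Δreserves = −$609M, Δdeposits = −$1269M.
Δrequired reserves = 4% × −$1269M = −$50.76M.
Δexcess reserves = Δreserves − Δrequired = −$609M − (−$50.76M) = -$558.24 million.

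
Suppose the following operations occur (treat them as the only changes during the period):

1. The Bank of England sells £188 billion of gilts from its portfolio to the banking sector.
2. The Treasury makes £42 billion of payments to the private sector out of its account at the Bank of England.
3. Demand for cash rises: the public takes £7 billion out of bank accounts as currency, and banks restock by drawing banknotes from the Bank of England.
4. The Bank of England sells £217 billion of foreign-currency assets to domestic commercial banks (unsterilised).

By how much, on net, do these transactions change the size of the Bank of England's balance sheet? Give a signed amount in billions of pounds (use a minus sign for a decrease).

Bank of England balance sheet:
  Assets:      Securities −£188B, Foreign assets −£217B
  Liabilities: Bank reserves −£370B, Currency in circulation +£7B, Government deposits −£42B
Commercial banking system:
  Assets:      Reserves at CB −£370B, Securities +£188B, Foreign assets +£217B
  Liabilities: Checkable deposits +£35B
Change in total Bank of England assets = -£405 billion.

-£405 billion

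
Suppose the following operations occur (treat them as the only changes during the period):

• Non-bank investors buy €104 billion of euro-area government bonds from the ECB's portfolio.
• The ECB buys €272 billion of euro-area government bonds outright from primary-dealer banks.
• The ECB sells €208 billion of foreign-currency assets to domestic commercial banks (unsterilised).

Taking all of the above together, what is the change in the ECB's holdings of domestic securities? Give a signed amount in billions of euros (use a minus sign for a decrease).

Asset sale (to non-banks) €104 billion: securities removed from the ECB's portfolio → −€104B.
OMO purchase (from banks) €272 billion: securities added to the ECB's portfolio → +€272B.
FX sale €208 billion: the ECB's securities portfolio is untouched → 0.
Net: −104 + 272 + 0 = +€168 billion.

+€168 billion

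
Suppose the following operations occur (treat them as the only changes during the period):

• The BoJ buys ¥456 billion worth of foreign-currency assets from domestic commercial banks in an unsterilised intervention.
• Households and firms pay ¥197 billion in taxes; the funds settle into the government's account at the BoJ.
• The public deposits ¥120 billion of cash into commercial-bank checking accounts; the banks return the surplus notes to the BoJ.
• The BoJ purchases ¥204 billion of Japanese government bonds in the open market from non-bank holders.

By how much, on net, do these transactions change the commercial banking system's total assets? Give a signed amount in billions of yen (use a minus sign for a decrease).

+¥127 billion

FX purchase ¥456 billion: just an asset swap on bank balance sheets → 0.
Government account inflow ¥197 billion: bank balance sheets shrink → −¥197B.
Currency deposit ¥120 billion: bank balance sheets expand → +¥120B.
Asset purchase (from non-banks) ¥204 billion: bank balance sheets expand → +¥204B.
Net: 0 − 197 + 120 + 204 = +¥127 billion.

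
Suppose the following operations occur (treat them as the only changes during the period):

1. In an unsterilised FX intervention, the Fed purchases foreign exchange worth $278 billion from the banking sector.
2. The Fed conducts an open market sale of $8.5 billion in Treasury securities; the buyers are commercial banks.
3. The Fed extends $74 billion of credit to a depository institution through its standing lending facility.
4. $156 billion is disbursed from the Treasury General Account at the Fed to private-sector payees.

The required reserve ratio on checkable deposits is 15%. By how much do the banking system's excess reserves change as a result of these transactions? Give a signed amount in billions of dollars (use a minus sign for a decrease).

FX purchase $278 billion: reserves +$278B, deposits 0.
OMO sale (to banks) $8.5 billion: reserves −$8.5B, deposits 0.
Discount-window loan $74 billion: reserves +$74B, deposits 0.
Government spending $156 billion: reserves +$156B, deposits +$156B.
Totals: Δreserves = +$499.5B, Δdeposits = +$156B.
Δrequired reserves = 15% × +$156B = +$23.4B.
Δexcess reserves = Δreserves − Δrequired = +$499.5B − (+$23.4B) = +$476.1 billion.

+$476.1 billion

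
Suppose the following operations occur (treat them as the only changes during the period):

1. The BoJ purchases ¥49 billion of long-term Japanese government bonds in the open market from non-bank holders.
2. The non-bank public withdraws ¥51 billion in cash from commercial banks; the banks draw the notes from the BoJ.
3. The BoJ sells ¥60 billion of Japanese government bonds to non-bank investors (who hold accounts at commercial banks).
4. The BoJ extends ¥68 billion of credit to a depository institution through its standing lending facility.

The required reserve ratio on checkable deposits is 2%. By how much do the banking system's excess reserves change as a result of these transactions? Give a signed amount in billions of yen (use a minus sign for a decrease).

+¥7.24 billion

Asset purchase (from non-banks) ¥49 billion: reserves +¥49B, deposits +¥49B.
Currency withdrawal ¥51 billion: reserves −¥51B, deposits −¥51B.
Asset sale (to non-banks) ¥60 billion: reserves −¥60B, deposits −¥60B.
Discount-window loan ¥68 billion: reserves +¥68B, deposits 0.
Totals: Δreserves = +¥6B, Δdeposits = −¥62B.
Δrequired reserves = 2% × −¥62B = −¥1.24B.
Δexcess reserves = Δreserves − Δrequired = +¥6B − (−¥1.24B) = +¥7.24 billion.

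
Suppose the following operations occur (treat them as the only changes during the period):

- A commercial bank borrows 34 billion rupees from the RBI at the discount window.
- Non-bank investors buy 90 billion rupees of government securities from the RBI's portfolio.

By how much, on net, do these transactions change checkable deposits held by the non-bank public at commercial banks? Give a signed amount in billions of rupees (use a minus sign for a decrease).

-90 billion

Discount-window loan 34 billion rupees: the counterparty is a bank, so public deposits are unchanged → 0.
Asset sale (to non-banks) 90 billion rupees: non-bank counterparties' bank balances fall → −90B.
Net: 0 − 90 = -90 billion.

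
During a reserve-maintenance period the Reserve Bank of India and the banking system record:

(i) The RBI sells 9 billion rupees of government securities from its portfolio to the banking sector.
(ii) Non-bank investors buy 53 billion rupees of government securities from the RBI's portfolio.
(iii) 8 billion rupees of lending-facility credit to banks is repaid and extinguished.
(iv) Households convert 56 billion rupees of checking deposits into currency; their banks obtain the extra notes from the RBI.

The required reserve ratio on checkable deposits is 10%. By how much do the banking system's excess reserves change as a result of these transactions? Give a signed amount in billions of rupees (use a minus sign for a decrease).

OMO sale (to banks) 9 billion rupees: reserves −9B, deposits 0.
Asset sale (to non-banks) 53 billion rupees: reserves −53B, deposits −53B.
Discount-window repayment 8 billion rupees: reserves −8B, deposits 0.
Currency withdrawal 56 billion rupees: reserves −56B, deposits −56B.
Totals: Δreserves = −126B, Δdeposits = −109B.
Δrequired reserves = 10% × −109B = −10.9B.
Δexcess reserves = Δreserves − Δrequired = −126B − (−10.9B) = -115.1 billion.

-115.1 billion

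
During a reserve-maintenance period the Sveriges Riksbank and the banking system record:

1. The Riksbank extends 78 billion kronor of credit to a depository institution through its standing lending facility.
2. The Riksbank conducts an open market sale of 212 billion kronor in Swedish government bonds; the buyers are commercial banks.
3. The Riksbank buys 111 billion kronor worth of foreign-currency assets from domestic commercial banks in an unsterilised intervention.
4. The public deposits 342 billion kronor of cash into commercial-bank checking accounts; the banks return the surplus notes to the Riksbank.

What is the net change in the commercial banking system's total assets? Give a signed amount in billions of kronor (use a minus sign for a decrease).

Riksbank balance sheet:
  Assets:      Securities −212B, Loans to banks +78B, Foreign assets +111B
  Liabilities: Bank reserves +319B, Currency in circulation −342B
Commercial banking system:
  Assets:      Reserves at CB +319B, Securities +212B, Foreign assets −111B
  Liabilities: Checkable deposits +342B, Borrowings from CB +78B
Change in total bank assets = +420 billion.

+420 billion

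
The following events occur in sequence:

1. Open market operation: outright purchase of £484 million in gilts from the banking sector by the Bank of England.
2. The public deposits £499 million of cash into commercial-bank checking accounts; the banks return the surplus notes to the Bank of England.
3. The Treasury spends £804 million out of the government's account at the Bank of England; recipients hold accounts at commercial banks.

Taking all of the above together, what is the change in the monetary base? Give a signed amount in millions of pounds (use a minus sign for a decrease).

+£1288 million

OMO purchase (from banks) £484 million: Bank of England balance sheet expands → +£484M.
Currency deposit £499 million: just a shift between currency and reserves — both are base money → 0.
Government spending £804 million: a non-base liability converts back to reserves → +£804M.
Net: 484 + 0 + 804 = +£1288 million.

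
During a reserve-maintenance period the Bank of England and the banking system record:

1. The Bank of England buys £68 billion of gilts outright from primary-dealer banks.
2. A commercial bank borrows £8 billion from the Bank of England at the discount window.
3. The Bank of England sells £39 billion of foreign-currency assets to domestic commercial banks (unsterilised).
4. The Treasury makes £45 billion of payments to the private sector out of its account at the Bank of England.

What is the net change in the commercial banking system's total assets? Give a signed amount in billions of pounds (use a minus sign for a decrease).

OMO purchase (from banks) £68 billion: just an asset swap on bank balance sheets → 0.
Discount-window loan £8 billion: bank balance sheets expand → +£8B.
FX sale £39 billion: just an asset swap on bank balance sheets → 0.
Government spending £45 billion: bank balance sheets expand → +£45B.
Net: 0 + 8 + 0 + 45 = +£53 billion.

+£53 billion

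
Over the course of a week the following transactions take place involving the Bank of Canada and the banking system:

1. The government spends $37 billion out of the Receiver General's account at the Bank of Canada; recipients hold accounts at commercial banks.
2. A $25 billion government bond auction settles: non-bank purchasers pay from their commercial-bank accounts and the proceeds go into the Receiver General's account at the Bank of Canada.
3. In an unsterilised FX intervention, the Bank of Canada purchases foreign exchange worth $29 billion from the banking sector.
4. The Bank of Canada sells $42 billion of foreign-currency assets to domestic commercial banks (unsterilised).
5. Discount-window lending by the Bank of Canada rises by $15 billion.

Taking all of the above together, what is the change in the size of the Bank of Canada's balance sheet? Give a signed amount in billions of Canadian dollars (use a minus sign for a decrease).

Government spending $37 billion: only the composition of liabilities changes → 0.
Government account inflow $25 billion: only the composition of liabilities changes → 0.
FX purchase $29 billion: a Bank of Canada asset is acquired → +$29B.
FX sale $42 billion: a Bank of Canada asset is shed → −$42B.
Discount-window loan $15 billion: a Bank of Canada asset is acquired → +$15B.
Net: 0 + 0 + 29 − 42 + 15 = +$2 billion.

+$2 billion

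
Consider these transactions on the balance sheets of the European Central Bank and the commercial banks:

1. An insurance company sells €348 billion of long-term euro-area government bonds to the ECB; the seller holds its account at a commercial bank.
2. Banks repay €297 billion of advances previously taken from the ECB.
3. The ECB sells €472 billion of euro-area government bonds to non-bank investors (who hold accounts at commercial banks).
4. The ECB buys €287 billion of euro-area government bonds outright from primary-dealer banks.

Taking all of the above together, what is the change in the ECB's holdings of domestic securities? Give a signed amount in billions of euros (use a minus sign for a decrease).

+€163 billion

Asset purchase (from non-banks) €348 billion: securities added to the ECB's portfolio → +€348B.
Discount-window repayment €297 billion: the ECB's securities portfolio is untouched → 0.
Asset sale (to non-banks) €472 billion: securities removed from the ECB's portfolio → −€472B.
OMO purchase (from banks) €287 billion: securities added to the ECB's portfolio → +€287B.
Net: 348 + 0 − 472 + 287 = +€163 billion.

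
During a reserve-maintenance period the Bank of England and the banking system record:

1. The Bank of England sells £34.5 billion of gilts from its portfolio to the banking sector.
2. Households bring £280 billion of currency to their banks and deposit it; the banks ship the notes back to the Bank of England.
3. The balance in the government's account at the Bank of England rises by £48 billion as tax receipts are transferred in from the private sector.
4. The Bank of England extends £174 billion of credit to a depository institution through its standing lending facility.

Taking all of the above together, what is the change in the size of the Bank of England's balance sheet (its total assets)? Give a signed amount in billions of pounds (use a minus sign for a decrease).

+£139.5 billion

Bank of England balance sheet:
  Assets:      Securities −£34.5B, Loans to banks +£174B
  Liabilities: Bank reserves +£371.5B, Currency in circulation −£280B, Government deposits +£48B
Change in total Bank of England assets = +£139.5 billion.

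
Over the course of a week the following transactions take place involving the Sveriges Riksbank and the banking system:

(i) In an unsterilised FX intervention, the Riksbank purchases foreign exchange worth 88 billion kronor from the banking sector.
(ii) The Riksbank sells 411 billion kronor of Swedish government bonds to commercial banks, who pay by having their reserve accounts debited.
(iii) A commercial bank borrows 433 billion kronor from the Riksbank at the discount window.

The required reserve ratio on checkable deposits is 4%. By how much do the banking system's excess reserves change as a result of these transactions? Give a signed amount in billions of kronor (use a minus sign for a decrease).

+110 billion

FX purchase 88 billion kronor: reserves +88B, deposits 0.
OMO sale (to banks) 411 billion kronor: reserves −411B, deposits 0.
Discount-window loan 433 billion kronor: reserves +433B, deposits 0.
Totals: Δreserves = +110B, Δdeposits = 0.
Δrequired reserves = 4% × 0 = 0.
Δexcess reserves = Δreserves − Δrequired = +110B − (0) = +110 billion.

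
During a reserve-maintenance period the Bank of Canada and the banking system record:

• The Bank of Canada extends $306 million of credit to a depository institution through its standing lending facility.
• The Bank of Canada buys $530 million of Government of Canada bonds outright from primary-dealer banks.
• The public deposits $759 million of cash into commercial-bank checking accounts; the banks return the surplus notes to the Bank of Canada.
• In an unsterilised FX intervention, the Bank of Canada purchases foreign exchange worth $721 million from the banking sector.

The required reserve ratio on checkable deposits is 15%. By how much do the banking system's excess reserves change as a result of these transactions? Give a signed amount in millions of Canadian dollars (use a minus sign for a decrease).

Discount-window loan $306 million: reserves +$306M, deposits 0.
OMO purchase (from banks) $530 million: reserves +$530M, deposits 0.
Currency deposit $759 million: reserves +$759M, deposits +$759M.
FX purchase $721 million: reserves +$721M, deposits 0.
Totals: Δreserves = +$2316M, Δdeposits = +$759M.
Δrequired reserves = 15% × +$759M = +$113.85M.
Δexcess reserves = Δreserves − Δrequired = +$2316M − (+$113.85M) = +$2202.15 million.

+$2202.15 million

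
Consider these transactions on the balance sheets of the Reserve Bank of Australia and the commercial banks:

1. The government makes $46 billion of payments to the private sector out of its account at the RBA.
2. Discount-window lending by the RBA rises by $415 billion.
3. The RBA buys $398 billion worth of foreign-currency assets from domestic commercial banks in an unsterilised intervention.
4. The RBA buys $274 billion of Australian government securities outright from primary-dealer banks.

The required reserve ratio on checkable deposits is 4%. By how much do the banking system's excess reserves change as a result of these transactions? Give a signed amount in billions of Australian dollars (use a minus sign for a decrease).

+$1131.16 billion

Government spending $46 billion: reserves +$46B, deposits +$46B.
Discount-window loan $415 billion: reserves +$415B, deposits 0.
FX purchase $398 billion: reserves +$398B, deposits 0.
OMO purchase (from banks) $274 billion: reserves +$274B, deposits 0.
Totals: Δreserves = +$1133B, Δdeposits = +$46B.
Δrequired reserves = 4% × +$46B = +$1.84B.
Δexcess reserves = Δreserves − Δrequired = +$1133B − (+$1.84B) = +$1131.16 billion.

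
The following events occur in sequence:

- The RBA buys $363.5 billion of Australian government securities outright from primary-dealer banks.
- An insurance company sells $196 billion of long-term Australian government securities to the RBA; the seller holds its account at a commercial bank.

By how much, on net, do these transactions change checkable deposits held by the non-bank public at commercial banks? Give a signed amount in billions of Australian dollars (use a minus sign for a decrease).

+$196 billion

RBA balance sheet:
  Assets:      Securities +$559.5B
  Liabilities: Bank reserves +$559.5B
Commercial banking system:
  Assets:      Reserves at CB +$559.5B, Securities −$363.5B
  Liabilities: Checkable deposits +$196B
So the change in checkable deposits held by the non-bank public at commercial banks is +$196 billion.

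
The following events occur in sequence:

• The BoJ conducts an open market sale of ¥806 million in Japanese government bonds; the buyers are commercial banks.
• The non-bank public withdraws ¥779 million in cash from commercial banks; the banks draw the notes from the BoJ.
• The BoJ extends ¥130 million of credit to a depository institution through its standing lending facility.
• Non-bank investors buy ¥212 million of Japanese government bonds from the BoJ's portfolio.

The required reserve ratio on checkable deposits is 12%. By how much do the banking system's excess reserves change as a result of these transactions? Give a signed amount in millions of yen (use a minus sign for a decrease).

OMO sale (to banks) ¥806 million: reserves −¥806M, deposits 0.
Currency withdrawal ¥779 million: reserves −¥779M, deposits −¥779M.
Discount-window loan ¥130 million: reserves +¥130M, deposits 0.
Asset sale (to non-banks) ¥212 million: reserves −¥212M, deposits −¥212M.
Totals: Δreserves = −¥1667M, Δdeposits = −¥991M.
Δrequired reserves = 12% × −¥991M = −¥118.92M.
Δexcess reserves = Δreserves − Δrequired = −¥1667M − (−¥118.92M) = -¥1548.08 million.

-¥1548.08 million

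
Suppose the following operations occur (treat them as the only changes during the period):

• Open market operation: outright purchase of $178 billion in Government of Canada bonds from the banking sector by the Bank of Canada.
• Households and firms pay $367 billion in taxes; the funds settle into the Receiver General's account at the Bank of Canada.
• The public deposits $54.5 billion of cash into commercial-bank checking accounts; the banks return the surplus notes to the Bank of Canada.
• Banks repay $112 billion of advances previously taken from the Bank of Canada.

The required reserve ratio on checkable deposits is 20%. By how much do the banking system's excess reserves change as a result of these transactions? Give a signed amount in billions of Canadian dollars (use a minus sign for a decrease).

-$184 billion

OMO purchase (from banks) $178 billion: reserves +$178B, deposits 0.
Government account inflow $367 billion: reserves −$367B, deposits −$367B.
Currency deposit $54.5 billion: reserves +$54.5B, deposits +$54.5B.
Discount-window repayment $112 billion: reserves −$112B, deposits 0.
Totals: Δreserves = −$246.5B, Δdeposits = −$312.5B.
Δrequired reserves = 20% × −$312.5B = −$62.5B.
Δexcess reserves = Δreserves − Δrequired = −$246.5B − (−$62.5B) = -$184 billion.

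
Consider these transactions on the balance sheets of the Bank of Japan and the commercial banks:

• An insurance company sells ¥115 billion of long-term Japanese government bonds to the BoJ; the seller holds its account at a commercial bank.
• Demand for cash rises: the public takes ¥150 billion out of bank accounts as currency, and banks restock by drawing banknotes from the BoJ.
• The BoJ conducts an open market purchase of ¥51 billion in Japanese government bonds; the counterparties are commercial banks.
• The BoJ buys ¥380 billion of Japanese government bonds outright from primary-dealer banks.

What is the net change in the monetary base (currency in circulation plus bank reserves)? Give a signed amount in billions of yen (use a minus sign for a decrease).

+¥546 billion

Asset purchase (from non-banks) ¥115 billion: BoJ balance sheet expands → +¥115B.
Currency withdrawal ¥150 billion: just a shift between currency and reserves — both are base money → 0.
OMO purchase (from banks) ¥51 billion: BoJ balance sheet expands → +¥51B.
OMO purchase (from banks) ¥380 billion: BoJ balance sheet expands → +¥380B.
Net: 115 + 0 + 51 + 380 = +¥546 billion.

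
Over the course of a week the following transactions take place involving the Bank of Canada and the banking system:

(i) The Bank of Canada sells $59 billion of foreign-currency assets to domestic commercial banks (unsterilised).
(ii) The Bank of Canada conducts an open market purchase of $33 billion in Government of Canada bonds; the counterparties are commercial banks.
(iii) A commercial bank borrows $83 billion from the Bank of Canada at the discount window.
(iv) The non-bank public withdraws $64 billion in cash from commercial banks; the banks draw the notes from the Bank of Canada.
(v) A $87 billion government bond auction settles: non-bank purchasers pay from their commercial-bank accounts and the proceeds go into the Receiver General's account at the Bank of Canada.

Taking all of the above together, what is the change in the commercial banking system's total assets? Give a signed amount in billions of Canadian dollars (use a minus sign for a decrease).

FX sale $59 billion: just an asset swap on bank balance sheets → 0.
OMO purchase (from banks) $33 billion: just an asset swap on bank balance sheets → 0.
Discount-window loan $83 billion: bank balance sheets expand → +$83B.
Currency withdrawal $64 billion: bank balance sheets shrink → −$64B.
Government account inflow $87 billion: bank balance sheets shrink → −$87B.
Net: 0 + 0 + 83 − 64 − 87 = -$68 billion.

-$68 billion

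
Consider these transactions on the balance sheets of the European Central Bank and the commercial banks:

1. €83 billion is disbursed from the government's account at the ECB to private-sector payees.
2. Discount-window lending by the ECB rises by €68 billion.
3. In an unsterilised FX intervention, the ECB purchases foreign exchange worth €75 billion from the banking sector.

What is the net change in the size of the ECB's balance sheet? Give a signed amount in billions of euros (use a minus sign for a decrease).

+€143 billion

ECB balance sheet:
  Assets:      Loans to banks +€68B, Foreign assets +€75B
  Liabilities: Bank reserves +€226B, Government deposits −€83B
Change in total ECB assets = +€143 billion.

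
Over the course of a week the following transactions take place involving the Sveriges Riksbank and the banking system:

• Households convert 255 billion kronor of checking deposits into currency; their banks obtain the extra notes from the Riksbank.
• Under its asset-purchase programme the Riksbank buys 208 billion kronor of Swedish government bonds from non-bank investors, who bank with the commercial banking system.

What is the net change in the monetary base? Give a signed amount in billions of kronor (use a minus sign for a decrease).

+208 billion

Riksbank balance sheet:
  Assets:      Securities +208B
  Liabilities: Bank reserves −47B, Currency in circulation +255B
Commercial banking system:
  Assets:      Reserves at CB −47B
  Liabilities: Checkable deposits −47B
Monetary base = currency + reserves: +255B + (−47B) = +208 billion.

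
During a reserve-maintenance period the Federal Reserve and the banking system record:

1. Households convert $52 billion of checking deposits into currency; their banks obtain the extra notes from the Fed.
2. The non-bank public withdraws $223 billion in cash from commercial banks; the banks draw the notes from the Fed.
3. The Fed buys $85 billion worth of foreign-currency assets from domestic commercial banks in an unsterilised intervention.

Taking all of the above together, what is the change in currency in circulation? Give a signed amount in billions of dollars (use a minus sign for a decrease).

Currency withdrawal $52 billion: notes leave the central bank → +$52B.
Currency withdrawal $223 billion: notes leave the central bank → +$223B.
FX purchase $85 billion: no currency enters or leaves circulation → 0.
Net: 52 + 223 + 0 = +$275 billion.

+$275 billion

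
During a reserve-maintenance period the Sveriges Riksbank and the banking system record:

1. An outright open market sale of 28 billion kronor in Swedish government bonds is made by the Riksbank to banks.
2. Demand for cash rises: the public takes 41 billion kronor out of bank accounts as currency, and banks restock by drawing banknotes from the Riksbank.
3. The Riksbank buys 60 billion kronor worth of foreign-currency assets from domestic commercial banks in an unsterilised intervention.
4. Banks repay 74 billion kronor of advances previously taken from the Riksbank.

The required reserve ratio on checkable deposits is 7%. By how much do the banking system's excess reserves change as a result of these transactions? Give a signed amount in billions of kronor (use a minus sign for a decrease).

OMO sale (to banks) 28 billion kronor: reserves −28B, deposits 0.
Currency withdrawal 41 billion kronor: reserves −41B, deposits −41B.
FX purchase 60 billion kronor: reserves +60B, deposits 0.
Discount-window repayment 74 billion kronor: reserves −74B, deposits 0.
Totals: Δreserves = −83B, Δdeposits = −41B.
Δrequired reserves = 7% × −41B = −2.87B.
Δexcess reserves = Δreserves − Δrequired = −83B − (−2.87B) = -80.13 billion.

-80.13 billion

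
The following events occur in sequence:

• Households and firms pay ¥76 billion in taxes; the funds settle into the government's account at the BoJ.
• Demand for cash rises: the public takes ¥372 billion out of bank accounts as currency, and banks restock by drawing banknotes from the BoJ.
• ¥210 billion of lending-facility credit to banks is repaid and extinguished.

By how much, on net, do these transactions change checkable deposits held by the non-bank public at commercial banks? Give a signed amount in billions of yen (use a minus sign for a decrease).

-¥448 billion

Government account inflow ¥76 billion: non-bank counterparties' bank balances fall → −¥76B.
Currency withdrawal ¥372 billion: non-bank counterparties' bank balances fall → −¥372B.
Discount-window repayment ¥210 billion: the counterparty is a bank, so public deposits are unchanged → 0.
Net: −76 − 372 + 0 = -¥448 billion.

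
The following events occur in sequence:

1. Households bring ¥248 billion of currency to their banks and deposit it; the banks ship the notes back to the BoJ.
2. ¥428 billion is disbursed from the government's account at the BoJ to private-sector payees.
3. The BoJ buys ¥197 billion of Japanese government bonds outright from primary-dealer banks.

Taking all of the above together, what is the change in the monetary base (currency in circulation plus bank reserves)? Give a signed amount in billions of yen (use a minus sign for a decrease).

+¥625 billion

Currency deposit ¥248 billion: just a shift between currency and reserves — both are base money → 0.
Government spending ¥428 billion: a non-base liability converts back to reserves → +¥428B.
OMO purchase (from banks) ¥197 billion: BoJ balance sheet expands → +¥197B.
Net: 0 + 428 + 197 = +¥625 billion.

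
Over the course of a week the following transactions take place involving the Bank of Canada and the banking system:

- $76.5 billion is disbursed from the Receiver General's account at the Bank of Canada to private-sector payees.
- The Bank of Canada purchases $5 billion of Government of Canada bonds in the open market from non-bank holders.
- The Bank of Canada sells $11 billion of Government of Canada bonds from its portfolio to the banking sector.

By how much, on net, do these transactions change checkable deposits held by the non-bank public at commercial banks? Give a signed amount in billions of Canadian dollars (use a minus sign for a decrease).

Government spending $76.5 billion: non-bank counterparties' bank balances rise → +$76.5B.
Asset purchase (from non-banks) $5 billion: non-bank counterparties' bank balances rise → +$5B.
OMO sale (to banks) $11 billion: the counterparty is a bank, so public deposits are unchanged → 0.
Net: 76.5 + 5 + 0 = +$81.5 billion.

+$81.5 billion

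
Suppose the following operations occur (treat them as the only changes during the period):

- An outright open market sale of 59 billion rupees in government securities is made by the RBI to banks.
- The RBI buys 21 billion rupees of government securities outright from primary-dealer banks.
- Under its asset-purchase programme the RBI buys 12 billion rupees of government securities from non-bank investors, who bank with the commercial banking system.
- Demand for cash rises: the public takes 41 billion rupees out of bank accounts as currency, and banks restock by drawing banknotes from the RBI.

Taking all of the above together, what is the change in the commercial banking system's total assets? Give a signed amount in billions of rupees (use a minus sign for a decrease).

RBI balance sheet:
  Assets:      Securities −26B
  Liabilities: Bank reserves −67B, Currency in circulation +41B
Commercial banking system:
  Assets:      Reserves at CB −67B, Securities +38B
  Liabilities: Checkable deposits −29B
Change in total bank assets = -29 billion.

-29 billion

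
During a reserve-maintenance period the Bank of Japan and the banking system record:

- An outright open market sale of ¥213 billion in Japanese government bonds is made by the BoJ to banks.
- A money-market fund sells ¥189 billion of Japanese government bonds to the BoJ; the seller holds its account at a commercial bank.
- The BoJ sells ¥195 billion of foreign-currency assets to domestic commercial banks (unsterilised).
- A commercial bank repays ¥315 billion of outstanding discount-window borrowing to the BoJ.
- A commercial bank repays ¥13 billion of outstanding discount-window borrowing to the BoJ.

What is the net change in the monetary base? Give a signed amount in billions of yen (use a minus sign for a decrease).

-¥547 billion

OMO sale (to banks) ¥213 billion: BoJ balance sheet contracts → −¥213B.
Asset purchase (from non-banks) ¥189 billion: BoJ balance sheet expands → +¥189B.
FX sale ¥195 billion: BoJ balance sheet contracts → −¥195B.
Discount-window repayment ¥315 billion: BoJ balance sheet contracts → −¥315B.
Discount-window repayment ¥13 billion: BoJ balance sheet contracts → −¥13B.
Net: −213 + 189 − 195 − 315 − 13 = -¥547 billion.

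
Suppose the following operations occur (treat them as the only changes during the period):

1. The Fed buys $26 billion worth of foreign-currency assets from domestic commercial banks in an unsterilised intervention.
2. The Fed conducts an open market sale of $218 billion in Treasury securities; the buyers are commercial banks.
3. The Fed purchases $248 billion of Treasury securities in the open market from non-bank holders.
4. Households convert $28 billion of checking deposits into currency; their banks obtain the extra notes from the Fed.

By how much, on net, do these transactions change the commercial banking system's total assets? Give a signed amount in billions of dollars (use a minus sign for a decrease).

+$220 billion

FX purchase $26 billion: just an asset swap on bank balance sheets → 0.
OMO sale (to banks) $218 billion: just an asset swap on bank balance sheets → 0.
Asset purchase (from non-banks) $248 billion: bank balance sheets expand → +$248B.
Currency withdrawal $28 billion: bank balance sheets shrink → −$28B.
Net: 0 + 0 + 248 − 28 = +$220 billion.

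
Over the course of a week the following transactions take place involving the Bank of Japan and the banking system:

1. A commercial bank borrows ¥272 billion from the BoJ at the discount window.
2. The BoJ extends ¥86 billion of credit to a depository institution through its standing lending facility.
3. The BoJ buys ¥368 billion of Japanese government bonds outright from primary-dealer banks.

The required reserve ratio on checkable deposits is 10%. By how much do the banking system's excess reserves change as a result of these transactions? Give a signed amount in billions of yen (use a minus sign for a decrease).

+¥726 billion

Discount-window loan ¥272 billion: reserves +¥272B, deposits 0.
Discount-window loan ¥86 billion: reserves +¥86B, deposits 0.
OMO purchase (from banks) ¥368 billion: reserves +¥368B, deposits 0.
Totals: Δreserves = +¥726B, Δdeposits = 0.
Δrequired reserves = 10% × 0 = 0.
Δexcess reserves = Δreserves − Δrequired = +¥726B − (0) = +¥726 billion.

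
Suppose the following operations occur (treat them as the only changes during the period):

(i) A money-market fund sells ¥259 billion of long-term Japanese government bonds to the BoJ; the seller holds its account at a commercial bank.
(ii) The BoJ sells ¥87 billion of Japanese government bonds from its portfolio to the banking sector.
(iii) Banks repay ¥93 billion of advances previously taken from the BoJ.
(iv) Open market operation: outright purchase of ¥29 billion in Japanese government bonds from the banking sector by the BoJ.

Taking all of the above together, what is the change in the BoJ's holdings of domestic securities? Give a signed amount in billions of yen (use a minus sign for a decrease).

BoJ balance sheet:
  Assets:      Securities +¥201B, Loans to banks −¥93B
  Liabilities: Bank reserves +¥108B
So the change in the BoJ's holdings of domestic securities is +¥201 billion.

+¥201 billion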